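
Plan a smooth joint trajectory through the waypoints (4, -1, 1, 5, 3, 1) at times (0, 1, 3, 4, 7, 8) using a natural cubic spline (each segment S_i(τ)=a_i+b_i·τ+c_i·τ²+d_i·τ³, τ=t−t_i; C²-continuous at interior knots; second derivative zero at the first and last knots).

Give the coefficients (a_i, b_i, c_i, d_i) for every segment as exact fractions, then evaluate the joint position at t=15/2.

  seg 0: a=4 b=-15143/2568 c=0 d=2303/2568
  seg 1: a=-1 b=-4117/1284 c=2303/856 d=-377/1284
  seg 2: a=1 b=5177/1284 c=795/856 d=-2467/2568
  seg 3: a=5 b=7723/2568 c=-209/107 d=1871/7704
  seg 4: a=3 b=-2767/1284 c=199/856 d=-199/2568
S(15/2) = 13497/6848

Δ: Δ0=-5, Δ1=1, Δ2=4, Δ3=-2/3, Δ4=-2
row 1: diag=6, rhs=36; c'=1/3, d'=6
row 2: denom=6−2·1/3=16/3; d'=(18−2·6)/(16/3)=9/8
row 3: denom=8−1·3/16=125/16; d'=(-28−1·9/8)/(125/16)=-466/125
row 4: denom=8−3·48/125=856/125; d'=(-8−3·-466/125)/(856/125)=199/428
back: M4=199/428
back: M3=-466/125−48/125·199/428=-418/107
back: M2=9/8−3/16·-418/107=795/428
back: M1=6−1/3·795/428=2303/428
M: M0=0, M1=2303/428, M2=795/428, M3=-418/107, M4=199/428, M5=0
seg 0: a=4, c=M0/2=0, d=(M1−M0)/(6·1)=2303/2568, b=Δ0−h0·(2M0+M1)/6=-15143/2568
seg 1: a=-1, c=M1/2=2303/856, d=(M2−M1)/(6·2)=-377/1284, b=Δ1−h1·(2M1+M2)/6=-4117/1284
seg 2: a=1, c=M2/2=795/856, d=(M3−M2)/(6·1)=-2467/2568, b=Δ2−h2·(2M2+M3)/6=5177/1284
seg 3: a=5, c=M3/2=-209/107, d=(M4−M3)/(6·3)=1871/7704, b=Δ3−h3·(2M3+M4)/6=7723/2568
seg 4: a=3, c=M4/2=199/856, d=(M5−M4)/(6·1)=-199/2568, b=Δ4−h4·(2M4+M5)/6=-2767/1284
t_q=15/2 → seg 4, τ=1/2; S=3+-2767/1284·τ+199/856·τ²+-199/2568·τ³=13497/6848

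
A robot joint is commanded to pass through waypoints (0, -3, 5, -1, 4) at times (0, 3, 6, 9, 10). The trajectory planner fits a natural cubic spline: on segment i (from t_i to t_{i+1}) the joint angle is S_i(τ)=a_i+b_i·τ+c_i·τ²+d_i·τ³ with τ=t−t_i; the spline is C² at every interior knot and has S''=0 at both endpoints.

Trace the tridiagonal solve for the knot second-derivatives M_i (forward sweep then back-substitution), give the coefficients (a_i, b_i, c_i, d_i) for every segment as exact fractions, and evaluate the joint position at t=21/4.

Δ: Δ0=-1, Δ1=8/3, Δ2=-2, Δ3=5
row 1: diag=12, rhs=22; c'=1/4, d'=11/6
row 2: denom=12−3·1/4=45/4; d'=(-28−3·11/6)/(45/4)=-134/45
row 3: denom=8−3·4/15=36/5; d'=(42−3·-134/45)/(36/5)=191/27
back: M3=191/27
back: M2=-134/45−4/15·191/27=-394/81
back: M1=11/6−1/4·-394/81=247/81
M: M0=0, M1=247/81, M2=-394/81, M3=191/27, M4=0
seg 0: a=0, c=M0/2=0, d=(M1−M0)/(6·3)=247/1458, b=Δ0−h0·(2M0+M1)/6=-409/162
seg 1: a=-3, c=M1/2=247/162, d=(M2−M1)/(6·3)=-641/1458, b=Δ1−h1·(2M1+M2)/6=166/81
seg 2: a=5, c=M2/2=-197/81, d=(M3−M2)/(6·3)=967/1458, b=Δ2−h2·(2M2+M3)/6=-109/162
seg 3: a=-1, c=M3/2=191/54, d=(M4−M3)/(6·1)=-191/162, b=Δ3−h3·(2M3+M4)/6=214/81
t_q=21/4 → seg 1, τ=9/4; S=-3+166/81·τ+247/162·τ²+-641/1458·τ³=4979/1152

  seg 0: a=0 b=-409/162 c=0 d=247/1458
  seg 1: a=-3 b=166/81 c=247/162 d=-641/1458
  seg 2: a=5 b=-109/162 c=-197/81 d=967/1458
  seg 3: a=-1 b=214/81 c=191/54 d=-191/162
S(21/4) = 4979/1152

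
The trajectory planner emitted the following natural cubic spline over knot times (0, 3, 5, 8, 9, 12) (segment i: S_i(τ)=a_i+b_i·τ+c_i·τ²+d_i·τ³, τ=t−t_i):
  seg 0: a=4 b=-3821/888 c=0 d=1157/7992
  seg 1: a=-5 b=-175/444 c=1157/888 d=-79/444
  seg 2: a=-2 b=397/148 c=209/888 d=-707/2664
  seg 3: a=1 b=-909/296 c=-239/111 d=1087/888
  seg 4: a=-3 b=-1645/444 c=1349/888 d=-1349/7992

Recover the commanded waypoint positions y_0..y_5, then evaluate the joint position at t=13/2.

y_0=4 y_1=-5 y_2=-2 y_3=1 y_4=-3 y_5=-5
S(13/2) = 3925/2368

y_0 = S_0(0) = a_0 = 4
y_1 = S_1(0) = a_1 = -5
y_2 = S_2(0) = a_2 = -2
y_3 = S_3(0) = a_3 = 1
y_4 = S_4(0) = a_4 = -3
y_5 = S_4(3) = -5
t_q=13/2 is in segment 2 (τ=3/2); S_2(τ)=3925/2368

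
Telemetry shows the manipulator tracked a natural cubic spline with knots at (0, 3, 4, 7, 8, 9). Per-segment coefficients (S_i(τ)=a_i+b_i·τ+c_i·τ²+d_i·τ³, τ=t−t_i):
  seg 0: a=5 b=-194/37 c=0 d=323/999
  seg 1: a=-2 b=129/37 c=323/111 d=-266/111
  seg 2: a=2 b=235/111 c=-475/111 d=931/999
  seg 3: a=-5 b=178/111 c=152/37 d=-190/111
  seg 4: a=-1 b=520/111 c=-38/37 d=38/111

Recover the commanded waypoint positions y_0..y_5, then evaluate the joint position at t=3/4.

y_0=5 y_1=-2 y_2=2 y_3=-5 y_4=-1 y_5=3
S(3/4) = 2851/2368

y_0 = S_0(0) = a_0 = 5
y_1 = S_1(0) = a_1 = -2
y_2 = S_2(0) = a_2 = 2
y_3 = S_3(0) = a_3 = -5
y_4 = S_4(0) = a_4 = -1
y_5 = S_4(1) = 3
t_q=3/4 is in segment 0 (τ=3/4); S_0(τ)=2851/2368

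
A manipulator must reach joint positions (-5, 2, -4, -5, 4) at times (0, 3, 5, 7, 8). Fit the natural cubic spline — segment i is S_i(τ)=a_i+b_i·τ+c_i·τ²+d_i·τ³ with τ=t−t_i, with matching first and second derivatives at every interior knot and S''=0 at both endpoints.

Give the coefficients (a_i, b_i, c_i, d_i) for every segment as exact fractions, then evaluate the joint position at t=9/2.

Δ: Δ0=7/3, Δ1=-3, Δ2=-1/2, Δ3=9
row 1: diag=10, rhs=-32; c'=1/5, d'=-16/5
row 2: denom=8−2·1/5=38/5; d'=(15−2·-16/5)/(38/5)=107/38
row 3: denom=6−2·5/19=104/19; d'=(57−2·107/38)/(104/19)=122/13
back: M3=122/13
back: M2=107/38−5/19·122/13=9/26
back: M1=-16/5−1/5·9/26=-85/26
M: M0=0, M1=-85/26, M2=9/26, M3=122/13, M4=0
seg 0: a=-5, c=M0/2=0, d=(M1−M0)/(6·3)=-85/468, b=Δ0−h0·(2M0+M1)/6=619/156
seg 1: a=2, c=M1/2=-85/52, d=(M2−M1)/(6·2)=47/156, b=Δ1−h1·(2M1+M2)/6=-73/78
seg 2: a=-4, c=M2/2=9/52, d=(M3−M2)/(6·2)=235/312, b=Δ2−h2·(2M2+M3)/6=-301/78
seg 3: a=-5, c=M3/2=61/13, d=(M4−M3)/(6·1)=-61/39, b=Δ3−h3·(2M3+M4)/6=229/39
t_q=9/2 → seg 1, τ=3/2; S=2+-73/78·τ+-85/52·τ²+47/156·τ³=-859/416

  seg 0: a=-5 b=619/156 c=0 d=-85/468
  seg 1: a=2 b=-73/78 c=-85/52 d=47/156
  seg 2: a=-4 b=-301/78 c=9/52 d=235/312
  seg 3: a=-5 b=229/39 c=61/13 d=-61/39
S(9/2) = -859/416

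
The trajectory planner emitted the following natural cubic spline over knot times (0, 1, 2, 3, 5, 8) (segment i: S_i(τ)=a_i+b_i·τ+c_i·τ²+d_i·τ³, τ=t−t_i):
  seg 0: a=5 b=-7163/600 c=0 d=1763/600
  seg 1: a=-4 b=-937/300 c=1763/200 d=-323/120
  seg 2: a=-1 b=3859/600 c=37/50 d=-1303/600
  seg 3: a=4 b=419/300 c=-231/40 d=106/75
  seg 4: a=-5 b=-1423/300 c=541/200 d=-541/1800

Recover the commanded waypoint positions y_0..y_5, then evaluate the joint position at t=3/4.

y_0 = S_0(0) = a_0 = 5
y_1 = S_1(0) = a_1 = -4
y_2 = S_2(0) = a_2 = -1
y_3 = S_3(0) = a_3 = 4
y_4 = S_4(0) = a_4 = -5
y_5 = S_4(3) = -3
t_q=3/4 is in segment 0 (τ=3/4); S_0(τ)=-34741/12800

y_0=5 y_1=-4 y_2=-1 y_3=4 y_4=-5 y_5=-3
S(3/4) = -34741/12800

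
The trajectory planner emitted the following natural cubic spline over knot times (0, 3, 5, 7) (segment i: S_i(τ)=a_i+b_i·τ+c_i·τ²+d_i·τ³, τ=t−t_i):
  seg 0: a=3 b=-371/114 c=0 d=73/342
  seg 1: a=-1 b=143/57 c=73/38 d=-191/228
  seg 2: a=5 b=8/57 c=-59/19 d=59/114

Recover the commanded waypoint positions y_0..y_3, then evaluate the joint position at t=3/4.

y_0=3 y_1=-1 y_2=5 y_3=-3
S(3/4) = 1579/2432

y_0 = S_0(0) = a_0 = 3
y_1 = S_1(0) = a_1 = -1
y_2 = S_2(0) = a_2 = 5
y_3 = S_2(2) = -3
t_q=3/4 is in segment 0 (τ=3/4); S_0(τ)=1579/2432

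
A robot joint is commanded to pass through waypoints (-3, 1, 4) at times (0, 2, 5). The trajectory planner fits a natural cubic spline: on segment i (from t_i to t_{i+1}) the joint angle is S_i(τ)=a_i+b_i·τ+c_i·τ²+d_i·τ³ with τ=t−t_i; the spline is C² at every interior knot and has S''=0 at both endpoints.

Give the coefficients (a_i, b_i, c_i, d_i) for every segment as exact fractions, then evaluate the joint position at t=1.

  seg 0: a=-3 b=11/5 c=0 d=-1/20
  seg 1: a=1 b=8/5 c=-3/10 d=1/30
S(1) = -17/20

Δ: Δ0=2, Δ1=1
row 1: diag=10, rhs=-6; c'=3/10, d'=-3/5
back: M1=-3/5
M: M0=0, M1=-3/5, M2=0
seg 0: a=-3, c=M0/2=0, d=(M1−M0)/(6·2)=-1/20, b=Δ0−h0·(2M0+M1)/6=11/5
seg 1: a=1, c=M1/2=-3/10, d=(M2−M1)/(6·3)=1/30, b=Δ1−h1·(2M1+M2)/6=8/5
t_q=1 → seg 0, τ=1; S=-3+11/5·τ+0·τ²+-1/20·τ³=-17/20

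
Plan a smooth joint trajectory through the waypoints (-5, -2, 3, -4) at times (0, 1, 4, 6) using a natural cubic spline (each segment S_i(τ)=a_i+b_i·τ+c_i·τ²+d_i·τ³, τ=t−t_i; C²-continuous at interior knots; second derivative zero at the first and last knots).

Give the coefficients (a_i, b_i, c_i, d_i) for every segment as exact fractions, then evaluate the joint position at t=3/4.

Δ: Δ0=3, Δ1=5/3, Δ2=-7/2
row 1: diag=8, rhs=-8; c'=3/8, d'=-1
row 2: denom=10−3·3/8=71/8; d'=(-31−3·-1)/(71/8)=-224/71
back: M2=-224/71
back: M1=-1−3/8·-224/71=13/71
M: M0=0, M1=13/71, M2=-224/71, M3=0
seg 0: a=-5, c=M0/2=0, d=(M1−M0)/(6·1)=13/426, b=Δ0−h0·(2M0+M1)/6=1265/426
seg 1: a=-2, c=M1/2=13/142, d=(M2−M1)/(6·3)=-79/426, b=Δ1−h1·(2M1+M2)/6=652/213
seg 2: a=3, c=M2/2=-112/71, d=(M3−M2)/(6·2)=56/213, b=Δ2−h2·(2M2+M3)/6=-595/426
t_q=3/4 → seg 0, τ=3/4; S=-5+1265/426·τ+0·τ²+13/426·τ³=-25083/9088

  seg 0: a=-5 b=1265/426 c=0 d=13/426
  seg 1: a=-2 b=652/213 c=13/142 d=-79/426
  seg 2: a=3 b=-595/426 c=-112/71 d=56/213
S(3/4) = -25083/9088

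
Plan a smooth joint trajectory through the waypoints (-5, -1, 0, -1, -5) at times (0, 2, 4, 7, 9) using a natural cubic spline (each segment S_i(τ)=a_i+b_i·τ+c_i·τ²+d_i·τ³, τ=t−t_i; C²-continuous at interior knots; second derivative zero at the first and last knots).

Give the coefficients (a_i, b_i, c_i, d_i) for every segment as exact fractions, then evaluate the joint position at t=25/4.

Δ: Δ0=2, Δ1=1/2, Δ2=-1/3, Δ3=-2
row 1: diag=8, rhs=-9; c'=1/4, d'=-9/8
row 2: denom=10−2·1/4=19/2; d'=(-5−2·-9/8)/(19/2)=-11/38
row 3: denom=10−3·6/19=172/19; d'=(-10−3·-11/38)/(172/19)=-347/344
back: M3=-347/344
back: M2=-11/38−6/19·-347/344=5/172
back: M1=-9/8−1/4·5/172=-779/688
M: M0=0, M1=-779/688, M2=5/172, M3=-347/344, M4=0
seg 0: a=-5, c=M0/2=0, d=(M1−M0)/(6·2)=-779/8256, b=Δ0−h0·(2M0+M1)/6=4907/2064
seg 1: a=-1, c=M1/2=-779/1376, d=(M2−M1)/(6·2)=799/8256, b=Δ1−h1·(2M1+M2)/6=1285/1032
seg 2: a=0, c=M2/2=5/344, d=(M3−M2)/(6·3)=-119/2064, b=Δ2−h2·(2M2+M3)/6=293/2064
seg 3: a=-1, c=M3/2=-347/688, d=(M4−M3)/(6·2)=347/4128, b=Δ3−h3·(2M3+M4)/6=-685/516
t_q=25/4 → seg 2, τ=9/4; S=0+293/2064·τ+5/344·τ²+-119/2064·τ³=-11613/44032

  seg 0: a=-5 b=4907/2064 c=0 d=-779/8256
  seg 1: a=-1 b=1285/1032 c=-779/1376 d=799/8256
  seg 2: a=0 b=293/2064 c=5/344 d=-119/2064
  seg 3: a=-1 b=-685/516 c=-347/688 d=347/4128
S(25/4) = -11613/44032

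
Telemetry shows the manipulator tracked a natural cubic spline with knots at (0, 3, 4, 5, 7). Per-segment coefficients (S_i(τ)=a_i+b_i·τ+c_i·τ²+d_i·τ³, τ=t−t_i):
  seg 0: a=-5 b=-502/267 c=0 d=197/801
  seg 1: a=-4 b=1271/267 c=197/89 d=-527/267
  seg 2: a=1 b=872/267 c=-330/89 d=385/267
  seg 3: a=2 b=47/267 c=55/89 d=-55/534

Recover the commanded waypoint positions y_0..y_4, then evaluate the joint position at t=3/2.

y_0=-5 y_1=-4 y_2=1 y_3=2 y_4=4
S(3/2) = -4977/712

y_0 = S_0(0) = a_0 = -5
y_1 = S_1(0) = a_1 = -4
y_2 = S_2(0) = a_2 = 1
y_3 = S_3(0) = a_3 = 2
y_4 = S_3(2) = 4
t_q=3/2 is in segment 0 (τ=3/2); S_0(τ)=-4977/712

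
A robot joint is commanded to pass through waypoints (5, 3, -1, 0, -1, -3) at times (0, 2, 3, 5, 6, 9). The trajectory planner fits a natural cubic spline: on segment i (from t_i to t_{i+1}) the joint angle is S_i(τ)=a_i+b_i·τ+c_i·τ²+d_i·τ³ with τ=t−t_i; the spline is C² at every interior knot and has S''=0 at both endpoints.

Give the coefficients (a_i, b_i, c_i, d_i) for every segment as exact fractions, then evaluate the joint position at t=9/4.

  seg 0: a=5 b=1558/4359 c=0 d=-5917/17436
  seg 1: a=3 b=-16193/4359 c=-5917/2906 d=15265/8718
  seg 2: a=-1 b=-22093/8718 c=4674/1453 d=-7409/8718
  seg 3: a=0 b=1175/8718 c=-2735/1453 d=6517/8718
  seg 4: a=-1 b=-6047/4359 c=1047/2906 d=-349/8718
S(9/4) = 366647/185984

Δ: Δ0=-1, Δ1=-4, Δ2=1/2, Δ3=-1, Δ4=-2/3
row 1: diag=6, rhs=-18; c'=1/6, d'=-3
row 2: denom=6−1·1/6=35/6; d'=(27−1·-3)/(35/6)=36/7
row 3: denom=6−2·12/35=186/35; d'=(-9−2·36/7)/(186/35)=-225/62
row 4: denom=8−1·35/186=1453/186; d'=(2−1·-225/62)/(1453/186)=1047/1453
back: M4=1047/1453
back: M3=-225/62−35/186·1047/1453=-5470/1453
back: M2=36/7−12/35·-5470/1453=9348/1453
back: M1=-3−1/6·9348/1453=-5917/1453
M: M0=0, M1=-5917/1453, M2=9348/1453, M3=-5470/1453, M4=1047/1453, M5=0
seg 0: a=5, c=M0/2=0, d=(M1−M0)/(6·2)=-5917/17436, b=Δ0−h0·(2M0+M1)/6=1558/4359
seg 1: a=3, c=M1/2=-5917/2906, d=(M2−M1)/(6·1)=15265/8718, b=Δ1−h1·(2M1+M2)/6=-16193/4359
seg 2: a=-1, c=M2/2=4674/1453, d=(M3−M2)/(6·2)=-7409/8718, b=Δ2−h2·(2M2+M3)/6=-22093/8718
seg 3: a=0, c=M3/2=-2735/1453, d=(M4−M3)/(6·1)=6517/8718, b=Δ3−h3·(2M3+M4)/6=1175/8718
seg 4: a=-1, c=M4/2=1047/2906, d=(M5−M4)/(6·3)=-349/8718, b=Δ4−h4·(2M4+M5)/6=-6047/4359
t_q=9/4 → seg 1, τ=1/4; S=3+-16193/4359·τ+-5917/2906·τ²+15265/8718·τ³=366647/185984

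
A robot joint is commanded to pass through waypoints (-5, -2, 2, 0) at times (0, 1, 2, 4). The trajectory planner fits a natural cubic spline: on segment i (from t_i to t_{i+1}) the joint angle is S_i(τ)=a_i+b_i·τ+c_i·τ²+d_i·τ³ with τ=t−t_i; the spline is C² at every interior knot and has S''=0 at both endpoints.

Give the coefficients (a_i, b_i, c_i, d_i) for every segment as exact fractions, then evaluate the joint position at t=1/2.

Δ: Δ0=3, Δ1=4, Δ2=-1
row 1: diag=4, rhs=6; c'=1/4, d'=3/2
row 2: denom=6−1·1/4=23/4; d'=(-30−1·3/2)/(23/4)=-126/23
back: M2=-126/23
back: M1=3/2−1/4·-126/23=66/23
M: M0=0, M1=66/23, M2=-126/23, M3=0
seg 0: a=-5, c=M0/2=0, d=(M1−M0)/(6·1)=11/23, b=Δ0−h0·(2M0+M1)/6=58/23
seg 1: a=-2, c=M1/2=33/23, d=(M2−M1)/(6·1)=-32/23, b=Δ1−h1·(2M1+M2)/6=91/23
seg 2: a=2, c=M2/2=-63/23, d=(M3−M2)/(6·2)=21/46, b=Δ2−h2·(2M2+M3)/6=61/23
t_q=1/2 → seg 0, τ=1/2; S=-5+58/23·τ+0·τ²+11/23·τ³=-677/184

  seg 0: a=-5 b=58/23 c=0 d=11/23
  seg 1: a=-2 b=91/23 c=33/23 d=-32/23
  seg 2: a=2 b=61/23 c=-63/23 d=21/46
S(1/2) = -677/184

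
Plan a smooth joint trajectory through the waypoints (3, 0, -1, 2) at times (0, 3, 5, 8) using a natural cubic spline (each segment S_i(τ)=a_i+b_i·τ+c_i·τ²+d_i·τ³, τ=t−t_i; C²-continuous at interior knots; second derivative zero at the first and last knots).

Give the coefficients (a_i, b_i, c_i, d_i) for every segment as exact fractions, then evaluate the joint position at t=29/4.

Δ: Δ0=-1, Δ1=-1/2, Δ2=1
row 1: diag=10, rhs=3; c'=1/5, d'=3/10
row 2: denom=10−2·1/5=48/5; d'=(9−2·3/10)/(48/5)=7/8
back: M2=7/8
back: M1=3/10−1/5·7/8=1/8
M: M0=0, M1=1/8, M2=7/8, M3=0
seg 0: a=3, c=M0/2=0, d=(M1−M0)/(6·3)=1/144, b=Δ0−h0·(2M0+M1)/6=-17/16
seg 1: a=0, c=M1/2=1/16, d=(M2−M1)/(6·2)=1/16, b=Δ1−h1·(2M1+M2)/6=-7/8
seg 2: a=-1, c=M2/2=7/16, d=(M3−M2)/(6·3)=-7/144, b=Δ2−h2·(2M2+M3)/6=1/8
t_q=29/4 → seg 2, τ=9/4; S=-1+1/8·τ+7/16·τ²+-7/144·τ³=965/1024

  seg 0: a=3 b=-17/16 c=0 d=1/144
  seg 1: a=0 b=-7/8 c=1/16 d=1/16
  seg 2: a=-1 b=1/8 c=7/16 d=-7/144
S(29/4) = 965/1024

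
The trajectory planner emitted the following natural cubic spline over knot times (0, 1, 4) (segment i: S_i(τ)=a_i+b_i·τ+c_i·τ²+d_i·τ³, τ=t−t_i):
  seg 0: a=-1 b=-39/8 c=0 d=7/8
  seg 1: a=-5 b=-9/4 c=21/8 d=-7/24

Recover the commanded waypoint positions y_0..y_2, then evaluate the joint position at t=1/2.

y_0 = S_0(0) = a_0 = -1
y_1 = S_1(0) = a_1 = -5
y_2 = S_1(3) = 4
t_q=1/2 is in segment 0 (τ=1/2); S_0(τ)=-213/64

y_0=-1 y_1=-5 y_2=4
S(1/2) = -213/64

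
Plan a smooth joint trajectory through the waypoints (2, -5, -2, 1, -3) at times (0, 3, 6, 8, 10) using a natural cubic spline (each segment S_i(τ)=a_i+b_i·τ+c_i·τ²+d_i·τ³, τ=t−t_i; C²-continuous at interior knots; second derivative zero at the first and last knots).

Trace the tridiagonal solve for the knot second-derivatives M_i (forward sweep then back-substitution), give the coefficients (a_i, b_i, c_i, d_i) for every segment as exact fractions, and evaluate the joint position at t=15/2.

Δ: Δ0=-7/3, Δ1=1, Δ2=3/2, Δ3=-2
row 1: diag=12, rhs=20; c'=1/4, d'=5/3
row 2: denom=10−3·1/4=37/4; d'=(3−3·5/3)/(37/4)=-8/37
row 3: denom=8−2·8/37=280/37; d'=(-21−2·-8/37)/(280/37)=-761/280
back: M3=-761/280
back: M2=-8/37−8/37·-761/280=13/35
back: M1=5/3−1/4·13/35=661/420
M: M0=0, M1=661/420, M2=13/35, M3=-761/280, M4=0
seg 0: a=2, c=M0/2=0, d=(M1−M0)/(6·3)=661/7560, b=Δ0−h0·(2M0+M1)/6=-2621/840
seg 1: a=-5, c=M1/2=661/840, d=(M2−M1)/(6·3)=-101/1512, b=Δ1−h1·(2M1+M2)/6=-319/420
seg 2: a=-2, c=M2/2=13/70, d=(M3−M2)/(6·2)=-173/672, b=Δ2−h2·(2M2+M3)/6=259/120
seg 3: a=1, c=M3/2=-761/560, d=(M4−M3)/(6·2)=761/3360, b=Δ3−h3·(2M3+M4)/6=-79/420
t_q=15/2 → seg 2, τ=3/2; S=-2+259/120·τ+13/70·τ²+-173/672·τ³=7047/8960

  seg 0: a=2 b=-2621/840 c=0 d=661/7560
  seg 1: a=-5 b=-319/420 c=661/840 d=-101/1512
  seg 2: a=-2 b=259/120 c=13/70 d=-173/672
  seg 3: a=1 b=-79/420 c=-761/560 d=761/3360
S(15/2) = 7047/8960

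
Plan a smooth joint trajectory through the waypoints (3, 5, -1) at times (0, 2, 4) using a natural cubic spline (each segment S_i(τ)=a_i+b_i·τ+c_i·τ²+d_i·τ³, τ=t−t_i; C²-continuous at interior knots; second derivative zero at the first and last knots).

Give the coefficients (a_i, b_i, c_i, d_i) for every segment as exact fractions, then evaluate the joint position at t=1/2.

  seg 0: a=3 b=2 c=0 d=-1/4
  seg 1: a=5 b=-1 c=-3/2 d=1/4
S(1/2) = 127/32

Δ: Δ0=1, Δ1=-3
row 1: diag=8, rhs=-24; c'=1/4, d'=-3
back: M1=-3
M: M0=0, M1=-3, M2=0
seg 0: a=3, c=M0/2=0, d=(M1−M0)/(6·2)=-1/4, b=Δ0−h0·(2M0+M1)/6=2
seg 1: a=5, c=M1/2=-3/2, d=(M2−M1)/(6·2)=1/4, b=Δ1−h1·(2M1+M2)/6=-1
t_q=1/2 → seg 0, τ=1/2; S=3+2·τ+0·τ²+-1/4·τ³=127/32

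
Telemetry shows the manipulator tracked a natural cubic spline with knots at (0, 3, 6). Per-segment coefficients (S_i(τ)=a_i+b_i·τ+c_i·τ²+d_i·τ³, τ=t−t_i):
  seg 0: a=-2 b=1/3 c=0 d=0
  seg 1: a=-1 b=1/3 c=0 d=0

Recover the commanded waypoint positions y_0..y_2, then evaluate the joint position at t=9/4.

y_0 = S_0(0) = a_0 = -2
y_1 = S_1(0) = a_1 = -1
y_2 = S_1(3) = 0
t_q=9/4 is in segment 0 (τ=9/4); S_0(τ)=-5/4

y_0=-2 y_1=-1 y_2=0
S(9/4) = -5/4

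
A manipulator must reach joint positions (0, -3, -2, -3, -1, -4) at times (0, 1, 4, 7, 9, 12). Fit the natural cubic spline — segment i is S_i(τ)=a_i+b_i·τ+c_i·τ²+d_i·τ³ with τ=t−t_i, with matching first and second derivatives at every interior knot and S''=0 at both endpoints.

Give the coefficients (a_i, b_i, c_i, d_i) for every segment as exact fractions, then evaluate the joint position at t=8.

Δ: Δ0=-3, Δ1=1/3, Δ2=-1/3, Δ3=1, Δ4=-1
row 1: diag=8, rhs=20; c'=3/8, d'=5/2
row 2: denom=12−3·3/8=87/8; d'=(-4−3·5/2)/(87/8)=-92/87
row 3: denom=10−3·8/29=266/29; d'=(8−3·-92/87)/(266/29)=162/133
row 4: denom=10−2·29/133=1272/133; d'=(-12−2·162/133)/(1272/133)=-80/53
back: M4=-80/53
back: M3=162/133−29/133·-80/53=82/53
back: M2=-92/87−8/29·82/53=-236/159
back: M1=5/2−3/8·-236/159=162/53
M: M0=0, M1=162/53, M2=-236/159, M3=82/53, M4=-80/53, M5=0
seg 0: a=0, c=M0/2=0, d=(M1−M0)/(6·1)=27/53, b=Δ0−h0·(2M0+M1)/6=-186/53
seg 1: a=-3, c=M1/2=81/53, d=(M2−M1)/(6·3)=-361/1431, b=Δ1−h1·(2M1+M2)/6=-105/53
seg 2: a=-2, c=M2/2=-118/159, d=(M3−M2)/(6·3)=241/1431, b=Δ2−h2·(2M2+M3)/6=20/53
seg 3: a=-3, c=M3/2=41/53, d=(M4−M3)/(6·2)=-27/106, b=Δ3−h3·(2M3+M4)/6=25/53
seg 4: a=-1, c=M4/2=-40/53, d=(M5−M4)/(6·3)=40/477, b=Δ4−h4·(2M4+M5)/6=27/53
t_q=8 → seg 3, τ=1; S=-3+25/53·τ+41/53·τ²+-27/106·τ³=-213/106

  seg 0: a=0 b=-186/53 c=0 d=27/53
  seg 1: a=-3 b=-105/53 c=81/53 d=-361/1431
  seg 2: a=-2 b=20/53 c=-118/159 d=241/1431
  seg 3: a=-3 b=25/53 c=41/53 d=-27/106
  seg 4: a=-1 b=27/53 c=-40/53 d=40/477
S(8) = -213/106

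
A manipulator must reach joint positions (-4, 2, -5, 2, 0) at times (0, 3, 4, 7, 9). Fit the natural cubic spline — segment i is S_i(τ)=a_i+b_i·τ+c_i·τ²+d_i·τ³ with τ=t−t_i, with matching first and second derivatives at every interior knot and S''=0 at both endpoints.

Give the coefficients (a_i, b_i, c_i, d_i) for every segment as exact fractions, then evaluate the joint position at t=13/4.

  seg 0: a=-4 b=3343/558 c=0 d=-2227/5022
  seg 1: a=2 b=-1669/279 c=-2227/558 d=553/186
  seg 2: a=-5 b=-2815/558 c=1375/279 d=-4133/5022
  seg 3: a=2 b=643/279 c=-461/186 d=461/1116
S(13/4) = 3589/11904

Δ: Δ0=2, Δ1=-7, Δ2=7/3, Δ3=-1
row 1: diag=8, rhs=-54; c'=1/8, d'=-27/4
row 2: denom=8−1·1/8=63/8; d'=(56−1·-27/4)/(63/8)=502/63
row 3: denom=10−3·8/21=62/7; d'=(-20−3·502/63)/(62/7)=-461/93
back: M3=-461/93
back: M2=502/63−8/21·-461/93=2750/279
back: M1=-27/4−1/8·2750/279=-2227/279
M: M0=0, M1=-2227/279, M2=2750/279, M3=-461/93, M4=0
seg 0: a=-4, c=M0/2=0, d=(M1−M0)/(6·3)=-2227/5022, b=Δ0−h0·(2M0+M1)/6=3343/558
seg 1: a=2, c=M1/2=-2227/558, d=(M2−M1)/(6·1)=553/186, b=Δ1−h1·(2M1+M2)/6=-1669/279
seg 2: a=-5, c=M2/2=1375/279, d=(M3−M2)/(6·3)=-4133/5022, b=Δ2−h2·(2M2+M3)/6=-2815/558
seg 3: a=2, c=M3/2=-461/186, d=(M4−M3)/(6·2)=461/1116, b=Δ3−h3·(2M3+M4)/6=643/279
t_q=13/4 → seg 1, τ=1/4; S=2+-1669/279·τ+-2227/558·τ²+553/186·τ³=3589/11904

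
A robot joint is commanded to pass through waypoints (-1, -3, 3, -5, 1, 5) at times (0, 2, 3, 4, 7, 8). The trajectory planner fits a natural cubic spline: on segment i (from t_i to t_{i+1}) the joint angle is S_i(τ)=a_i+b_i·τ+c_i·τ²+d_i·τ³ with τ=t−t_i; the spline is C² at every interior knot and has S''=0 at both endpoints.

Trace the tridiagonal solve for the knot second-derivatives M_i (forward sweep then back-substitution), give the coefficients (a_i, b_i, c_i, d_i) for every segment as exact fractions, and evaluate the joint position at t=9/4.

  seg 0: a=-1 b=-5873/1217 c=0 d=1164/1217
  seg 1: a=-3 b=8095/1217 c=6984/1217 d=-7777/1217
  seg 2: a=3 b=-1268/1217 c=-16347/1217 d=7879/1217
  seg 3: a=-5 b=-10325/1217 c=7290/1217 d=-3037/3651
  seg 4: a=1 b=6082/1217 c=-1821/1217 d=607/1217
S(9/4) = -83985/77888

Δ: Δ0=-1, Δ1=6, Δ2=-8, Δ3=2, Δ4=4
row 1: diag=6, rhs=42; c'=1/6, d'=7
row 2: denom=4−1·1/6=23/6; d'=(-84−1·7)/(23/6)=-546/23
row 3: denom=8−1·6/23=178/23; d'=(60−1·-546/23)/(178/23)=963/89
row 4: denom=8−3·69/178=1217/178; d'=(12−3·963/89)/(1217/178)=-3642/1217
back: M4=-3642/1217
back: M3=963/89−69/178·-3642/1217=14580/1217
back: M2=-546/23−6/23·14580/1217=-32694/1217
back: M1=7−1/6·-32694/1217=13968/1217
M: M0=0, M1=13968/1217, M2=-32694/1217, M3=14580/1217, M4=-3642/1217, M5=0
seg 0: a=-1, c=M0/2=0, d=(M1−M0)/(6·2)=1164/1217, b=Δ0−h0·(2M0+M1)/6=-5873/1217
seg 1: a=-3, c=M1/2=6984/1217, d=(M2−M1)/(6·1)=-7777/1217, b=Δ1−h1·(2M1+M2)/6=8095/1217
seg 2: a=3, c=M2/2=-16347/1217, d=(M3−M2)/(6·1)=7879/1217, b=Δ2−h2·(2M2+M3)/6=-1268/1217
seg 3: a=-5, c=M3/2=7290/1217, d=(M4−M3)/(6·3)=-3037/3651, b=Δ3−h3·(2M3+M4)/6=-10325/1217
seg 4: a=1, c=M4/2=-1821/1217, d=(M5−M4)/(6·1)=607/1217, b=Δ4−h4·(2M4+M5)/6=6082/1217
t_q=9/4 → seg 1, τ=1/4; S=-3+8095/1217·τ+6984/1217·τ²+-7777/1217·τ³=-83985/77888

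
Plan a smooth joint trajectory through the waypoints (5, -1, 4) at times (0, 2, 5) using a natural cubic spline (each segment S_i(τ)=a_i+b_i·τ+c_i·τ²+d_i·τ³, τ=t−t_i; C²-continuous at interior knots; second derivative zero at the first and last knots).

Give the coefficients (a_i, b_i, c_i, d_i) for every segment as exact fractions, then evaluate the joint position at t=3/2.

Δ: Δ0=-3, Δ1=5/3
row 1: diag=10, rhs=28; c'=3/10, d'=14/5
back: M1=14/5
M: M0=0, M1=14/5, M2=0
seg 0: a=5, c=M0/2=0, d=(M1−M0)/(6·2)=7/30, b=Δ0−h0·(2M0+M1)/6=-59/15
seg 1: a=-1, c=M1/2=7/5, d=(M2−M1)/(6·3)=-7/45, b=Δ1−h1·(2M1+M2)/6=-17/15
t_q=3/2 → seg 0, τ=3/2; S=5+-59/15·τ+0·τ²+7/30·τ³=-9/80

  seg 0: a=5 b=-59/15 c=0 d=7/30
  seg 1: a=-1 b=-17/15 c=7/5 d=-7/45
S(3/2) = -9/80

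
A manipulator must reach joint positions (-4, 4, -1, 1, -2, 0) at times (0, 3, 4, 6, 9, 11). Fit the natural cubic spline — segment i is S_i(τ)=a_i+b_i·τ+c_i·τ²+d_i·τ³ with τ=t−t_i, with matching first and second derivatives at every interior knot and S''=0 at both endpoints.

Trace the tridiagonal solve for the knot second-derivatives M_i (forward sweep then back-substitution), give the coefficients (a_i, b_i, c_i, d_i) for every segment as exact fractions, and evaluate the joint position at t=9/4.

  seg 0: a=-4 b=23984/3957 c=0 d=-13432/35613
  seg 1: a=4 b=-16312/3957 c=-13432/3957 d=9959/3957
  seg 2: a=-1 b=-4433/1319 c=16445/3957 d=-7817/7914
  seg 3: a=1 b=5579/3957 c=-7006/3957 d=11482/35613
  seg 4: a=-2 b=-2011/3957 c=1492/1319 d=-746/3957
S(9/4) = 56363/10552

Δ: Δ0=8/3, Δ1=-5, Δ2=1, Δ3=-1, Δ4=1
row 1: diag=8, rhs=-46; c'=1/8, d'=-23/4
row 2: denom=6−1·1/8=47/8; d'=(36−1·-23/4)/(47/8)=334/47
row 3: denom=10−2·16/47=438/47; d'=(-12−2·334/47)/(438/47)=-616/219
row 4: denom=10−3·47/146=1319/146; d'=(12−3·-616/219)/(1319/146)=2984/1319
back: M4=2984/1319
back: M3=-616/219−47/146·2984/1319=-14012/3957
back: M2=334/47−16/47·-14012/3957=32890/3957
back: M1=-23/4−1/8·32890/3957=-26864/3957
M: M0=0, M1=-26864/3957, M2=32890/3957, M3=-14012/3957, M4=2984/1319, M5=0
seg 0: a=-4, c=M0/2=0, d=(M1−M0)/(6·3)=-13432/35613, b=Δ0−h0·(2M0+M1)/6=23984/3957
seg 1: a=4, c=M1/2=-13432/3957, d=(M2−M1)/(6·1)=9959/3957, b=Δ1−h1·(2M1+M2)/6=-16312/3957
seg 2: a=-1, c=M2/2=16445/3957, d=(M3−M2)/(6·2)=-7817/7914, b=Δ2−h2·(2M2+M3)/6=-4433/1319
seg 3: a=1, c=M3/2=-7006/3957, d=(M4−M3)/(6·3)=11482/35613, b=Δ3−h3·(2M3+M4)/6=5579/3957
seg 4: a=-2, c=M4/2=1492/1319, d=(M5−M4)/(6·2)=-746/3957, b=Δ4−h4·(2M4+M5)/6=-2011/3957
t_q=9/4 → seg 0, τ=9/4; S=-4+23984/3957·τ+0·τ²+-13432/35613·τ³=56363/10552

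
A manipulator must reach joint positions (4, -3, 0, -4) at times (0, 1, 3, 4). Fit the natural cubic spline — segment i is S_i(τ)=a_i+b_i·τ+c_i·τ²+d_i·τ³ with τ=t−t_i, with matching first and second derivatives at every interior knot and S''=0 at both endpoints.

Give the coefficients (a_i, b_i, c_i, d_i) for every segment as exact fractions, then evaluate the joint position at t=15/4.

Δ: Δ0=-7, Δ1=3/2, Δ2=-4
row 1: diag=6, rhs=51; c'=1/3, d'=17/2
row 2: denom=6−2·1/3=16/3; d'=(-33−2·17/2)/(16/3)=-75/8
back: M2=-75/8
back: M1=17/2−1/3·-75/8=93/8
M: M0=0, M1=93/8, M2=-75/8, M3=0
seg 0: a=4, c=M0/2=0, d=(M1−M0)/(6·1)=31/16, b=Δ0−h0·(2M0+M1)/6=-143/16
seg 1: a=-3, c=M1/2=93/16, d=(M2−M1)/(6·2)=-7/4, b=Δ1−h1·(2M1+M2)/6=-25/8
seg 2: a=0, c=M2/2=-75/16, d=(M3−M2)/(6·1)=25/16, b=Δ2−h2·(2M2+M3)/6=-7/8
t_q=15/4 → seg 2, τ=3/4; S=0+-7/8·τ+-75/16·τ²+25/16·τ³=-2697/1024

  seg 0: a=4 b=-143/16 c=0 d=31/16
  seg 1: a=-3 b=-25/8 c=93/16 d=-7/4
  seg 2: a=0 b=-7/8 c=-75/16 d=25/16
S(15/4) = -2697/1024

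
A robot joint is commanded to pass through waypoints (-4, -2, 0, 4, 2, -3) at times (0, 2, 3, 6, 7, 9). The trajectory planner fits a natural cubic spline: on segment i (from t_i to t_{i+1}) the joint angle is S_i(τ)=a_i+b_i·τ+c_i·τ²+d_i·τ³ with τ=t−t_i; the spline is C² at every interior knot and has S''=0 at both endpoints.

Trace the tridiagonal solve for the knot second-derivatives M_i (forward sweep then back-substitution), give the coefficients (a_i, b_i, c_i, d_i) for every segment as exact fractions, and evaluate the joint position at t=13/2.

  seg 0: a=-4 b=134/195 c=0 d=61/780
  seg 1: a=-2 b=317/195 c=61/130 d=-37/390
  seg 2: a=0 b=889/390 c=12/65 d=-1/6
  seg 3: a=4 b=-217/195 c=-171/130 d=167/390
  seg 4: a=2 b=-959/390 c=-2/65 d=1/195
S(13/2) = 659/208

Δ: Δ0=1, Δ1=2, Δ2=4/3, Δ3=-2, Δ4=-5/2
row 1: diag=6, rhs=6; c'=1/6, d'=1
row 2: denom=8−1·1/6=47/6; d'=(-4−1·1)/(47/6)=-30/47
row 3: denom=8−3·18/47=322/47; d'=(-20−3·-30/47)/(322/47)=-425/161
row 4: denom=6−1·47/322=1885/322; d'=(-3−1·-425/161)/(1885/322)=-4/65
back: M4=-4/65
back: M3=-425/161−47/322·-4/65=-171/65
back: M2=-30/47−18/47·-171/65=24/65
back: M1=1−1/6·24/65=61/65
M: M0=0, M1=61/65, M2=24/65, M3=-171/65, M4=-4/65, M5=0
seg 0: a=-4, c=M0/2=0, d=(M1−M0)/(6·2)=61/780, b=Δ0−h0·(2M0+M1)/6=134/195
seg 1: a=-2, c=M1/2=61/130, d=(M2−M1)/(6·1)=-37/390, b=Δ1−h1·(2M1+M2)/6=317/195
seg 2: a=0, c=M2/2=12/65, d=(M3−M2)/(6·3)=-1/6, b=Δ2−h2·(2M2+M3)/6=889/390
seg 3: a=4, c=M3/2=-171/130, d=(M4−M3)/(6·1)=167/390, b=Δ3−h3·(2M3+M4)/6=-217/195
seg 4: a=2, c=M4/2=-2/65, d=(M5−M4)/(6·2)=1/195, b=Δ4−h4·(2M4+M5)/6=-959/390
t_q=13/2 → seg 3, τ=1/2; S=4+-217/195·τ+-171/130·τ²+167/390·τ³=659/208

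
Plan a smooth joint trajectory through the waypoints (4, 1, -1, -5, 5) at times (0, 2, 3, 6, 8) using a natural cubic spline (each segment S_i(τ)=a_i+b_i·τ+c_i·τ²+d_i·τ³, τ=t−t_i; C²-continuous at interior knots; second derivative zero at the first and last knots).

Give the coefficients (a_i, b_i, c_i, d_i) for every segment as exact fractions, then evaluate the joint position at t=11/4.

  seg 0: a=4 b=-1733/1248 c=0 d=-139/4992
  seg 1: a=1 b=-1075/624 c=-139/832 d=-275/2496
  seg 2: a=-1 b=-5959/2496 c=-207/416 d=163/576
  seg 3: a=-5 b=1415/624 c=1705/832 d=-1705/4992
S(11/4) = -23031/53248

Δ: Δ0=-3/2, Δ1=-2, Δ2=-4/3, Δ3=5
row 1: diag=6, rhs=-3; c'=1/6, d'=-1/2
row 2: denom=8−1·1/6=47/6; d'=(4−1·-1/2)/(47/6)=27/47
row 3: denom=10−3·18/47=416/47; d'=(38−3·27/47)/(416/47)=1705/416
back: M3=1705/416
back: M2=27/47−18/47·1705/416=-207/208
back: M1=-1/2−1/6·-207/208=-139/416
M: M0=0, M1=-139/416, M2=-207/208, M3=1705/416, M4=0
seg 0: a=4, c=M0/2=0, d=(M1−M0)/(6·2)=-139/4992, b=Δ0−h0·(2M0+M1)/6=-1733/1248
seg 1: a=1, c=M1/2=-139/832, d=(M2−M1)/(6·1)=-275/2496, b=Δ1−h1·(2M1+M2)/6=-1075/624
seg 2: a=-1, c=M2/2=-207/416, d=(M3−M2)/(6·3)=163/576, b=Δ2−h2·(2M2+M3)/6=-5959/2496
seg 3: a=-5, c=M3/2=1705/832, d=(M4−M3)/(6·2)=-1705/4992, b=Δ3−h3·(2M3+M4)/6=1415/624
t_q=11/4 → seg 1, τ=3/4; S=1+-1075/624·τ+-139/832·τ²+-275/2496·τ³=-23031/53248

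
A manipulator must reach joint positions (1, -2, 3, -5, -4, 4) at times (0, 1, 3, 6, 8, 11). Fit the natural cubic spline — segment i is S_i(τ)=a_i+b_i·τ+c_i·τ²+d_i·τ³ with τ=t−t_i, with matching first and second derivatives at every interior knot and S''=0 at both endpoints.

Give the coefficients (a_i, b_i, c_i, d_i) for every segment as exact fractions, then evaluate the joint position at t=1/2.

  seg 0: a=1 b=-1573/372 c=0 d=457/372
  seg 1: a=-2 b=-101/186 c=457/124 d=-805/744
  seg 2: a=3 b=113/93 c=-87/31 d=422/837
  seg 3: a=-5 b=-187/93 c=161/93 d=-59/248
  seg 4: a=-4 b=383/186 c=113/372 d=-113/3348
S(1/2) = -953/992

Δ: Δ0=-3, Δ1=5/2, Δ2=-8/3, Δ3=1/2, Δ4=8/3
row 1: diag=6, rhs=33; c'=1/3, d'=11/2
row 2: denom=10−2·1/3=28/3; d'=(-31−2·11/2)/(28/3)=-9/2
row 3: denom=10−3·9/28=253/28; d'=(19−3·-9/2)/(253/28)=910/253
row 4: denom=10−2·56/253=2418/253; d'=(13−2·910/253)/(2418/253)=113/186
back: M4=113/186
back: M3=910/253−56/253·113/186=322/93
back: M2=-9/2−9/28·322/93=-174/31
back: M1=11/2−1/3·-174/31=457/62
M: M0=0, M1=457/62, M2=-174/31, M3=322/93, M4=113/186, M5=0
seg 0: a=1, c=M0/2=0, d=(M1−M0)/(6·1)=457/372, b=Δ0−h0·(2M0+M1)/6=-1573/372
seg 1: a=-2, c=M1/2=457/124, d=(M2−M1)/(6·2)=-805/744, b=Δ1−h1·(2M1+M2)/6=-101/186
seg 2: a=3, c=M2/2=-87/31, d=(M3−M2)/(6·3)=422/837, b=Δ2−h2·(2M2+M3)/6=113/93
seg 3: a=-5, c=M3/2=161/93, d=(M4−M3)/(6·2)=-59/248, b=Δ3−h3·(2M3+M4)/6=-187/93
seg 4: a=-4, c=M4/2=113/372, d=(M5−M4)/(6·3)=-113/3348, b=Δ4−h4·(2M4+M5)/6=383/186
t_q=1/2 → seg 0, τ=1/2; S=1+-1573/372·τ+0·τ²+457/372·τ³=-953/992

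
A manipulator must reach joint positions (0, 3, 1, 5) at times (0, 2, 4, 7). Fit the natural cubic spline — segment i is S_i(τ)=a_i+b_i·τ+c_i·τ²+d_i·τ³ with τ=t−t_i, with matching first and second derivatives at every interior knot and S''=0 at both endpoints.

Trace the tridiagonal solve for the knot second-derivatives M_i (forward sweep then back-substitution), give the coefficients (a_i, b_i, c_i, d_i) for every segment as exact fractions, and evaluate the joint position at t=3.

Δ: Δ0=3/2, Δ1=-1, Δ2=4/3
row 1: diag=8, rhs=-15; c'=1/4, d'=-15/8
row 2: denom=10−2·1/4=19/2; d'=(14−2·-15/8)/(19/2)=71/38
back: M2=71/38
back: M1=-15/8−1/4·71/38=-89/38
M: M0=0, M1=-89/38, M2=71/38, M3=0
seg 0: a=0, c=M0/2=0, d=(M1−M0)/(6·2)=-89/456, b=Δ0−h0·(2M0+M1)/6=130/57
seg 1: a=3, c=M1/2=-89/76, d=(M2−M1)/(6·2)=20/57, b=Δ1−h1·(2M1+M2)/6=-7/114
seg 2: a=1, c=M2/2=71/76, d=(M3−M2)/(6·3)=-71/684, b=Δ2−h2·(2M2+M3)/6=-61/114
t_q=3 → seg 1, τ=1; S=3+-7/114·τ+-89/76·τ²+20/57·τ³=161/76

  seg 0: a=0 b=130/57 c=0 d=-89/456
  seg 1: a=3 b=-7/114 c=-89/76 d=20/57
  seg 2: a=1 b=-61/114 c=71/76 d=-71/684
S(3) = 161/76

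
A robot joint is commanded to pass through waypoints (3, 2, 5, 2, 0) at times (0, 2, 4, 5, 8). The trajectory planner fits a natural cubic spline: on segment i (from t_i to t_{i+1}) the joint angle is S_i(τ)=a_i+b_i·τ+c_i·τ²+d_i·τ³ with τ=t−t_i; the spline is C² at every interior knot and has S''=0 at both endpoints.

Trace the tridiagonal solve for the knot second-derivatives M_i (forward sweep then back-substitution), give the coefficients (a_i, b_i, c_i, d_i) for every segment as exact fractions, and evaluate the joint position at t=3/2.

  seg 0: a=3 b=-385/258 c=0 d=32/129
  seg 1: a=2 b=383/258 c=64/43 d=-191/258
  seg 2: a=5 b=-373/258 c=-127/43 d=361/258
  seg 3: a=2 b=-407/129 c=107/86 d=-107/774
S(3/2) = 275/172

Δ: Δ0=-1/2, Δ1=3/2, Δ2=-3, Δ3=-2/3
row 1: diag=8, rhs=12; c'=1/4, d'=3/2
row 2: denom=6−2·1/4=11/2; d'=(-27−2·3/2)/(11/2)=-60/11
row 3: denom=8−1·2/11=86/11; d'=(14−1·-60/11)/(86/11)=107/43
back: M3=107/43
back: M2=-60/11−2/11·107/43=-254/43
back: M1=3/2−1/4·-254/43=128/43
M: M0=0, M1=128/43, M2=-254/43, M3=107/43, M4=0
seg 0: a=3, c=M0/2=0, d=(M1−M0)/(6·2)=32/129, b=Δ0−h0·(2M0+M1)/6=-385/258
seg 1: a=2, c=M1/2=64/43, d=(M2−M1)/(6·2)=-191/258, b=Δ1−h1·(2M1+M2)/6=383/258
seg 2: a=5, c=M2/2=-127/43, d=(M3−M2)/(6·1)=361/258, b=Δ2−h2·(2M2+M3)/6=-373/258
seg 3: a=2, c=M3/2=107/86, d=(M4−M3)/(6·3)=-107/774, b=Δ3−h3·(2M3+M4)/6=-407/129
t_q=3/2 → seg 0, τ=3/2; S=3+-385/258·τ+0·τ²+32/129·τ³=275/172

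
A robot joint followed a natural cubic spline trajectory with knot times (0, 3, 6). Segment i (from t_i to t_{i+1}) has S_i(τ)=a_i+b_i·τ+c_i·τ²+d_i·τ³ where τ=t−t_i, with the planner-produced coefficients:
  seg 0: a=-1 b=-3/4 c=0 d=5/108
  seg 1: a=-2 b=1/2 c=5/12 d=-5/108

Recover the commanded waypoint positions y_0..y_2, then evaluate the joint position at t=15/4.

y_0 = S_0(0) = a_0 = -1
y_1 = S_1(0) = a_1 = -2
y_2 = S_1(3) = 2
t_q=15/4 is in segment 1 (τ=3/4); S_1(τ)=-361/256

y_0=-1 y_1=-2 y_2=2
S(15/4) = -361/256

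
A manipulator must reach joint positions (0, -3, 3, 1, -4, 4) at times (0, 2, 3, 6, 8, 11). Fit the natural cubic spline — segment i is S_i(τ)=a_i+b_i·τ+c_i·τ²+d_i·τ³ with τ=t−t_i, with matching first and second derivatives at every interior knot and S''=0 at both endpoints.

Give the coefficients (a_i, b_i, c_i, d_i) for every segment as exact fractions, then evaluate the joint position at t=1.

  seg 0: a=0 b=-4309/993 c=0 d=5639/7944
  seg 1: a=-3 b=8299/1986 c=5639/1324 d=-9683/3972
  seg 2: a=3 b=21383/3972 c=-1011/331 d=12365/35748
  seg 3: a=1 b=-7157/1986 c=233/3972 d=653/2648
  seg 4: a=-4 b=-407/993 c=3055/1986 d=-3055/17874
S(1) = -9611/2648

Δ: Δ0=-3/2, Δ1=6, Δ2=-2/3, Δ3=-5/2, Δ4=8/3
row 1: diag=6, rhs=45; c'=1/6, d'=15/2
row 2: denom=8−1·1/6=47/6; d'=(-40−1·15/2)/(47/6)=-285/47
row 3: denom=10−3·18/47=416/47; d'=(-11−3·-285/47)/(416/47)=13/16
row 4: denom=10−2·47/208=993/104; d'=(31−2·13/16)/(993/104)=3055/993
back: M4=3055/993
back: M3=13/16−47/208·3055/993=233/1986
back: M2=-285/47−18/47·233/1986=-2022/331
back: M1=15/2−1/6·-2022/331=5639/662
M: M0=0, M1=5639/662, M2=-2022/331, M3=233/1986, M4=3055/993, M5=0
seg 0: a=0, c=M0/2=0, d=(M1−M0)/(6·2)=5639/7944, b=Δ0−h0·(2M0+M1)/6=-4309/993
seg 1: a=-3, c=M1/2=5639/1324, d=(M2−M1)/(6·1)=-9683/3972, b=Δ1−h1·(2M1+M2)/6=8299/1986
seg 2: a=3, c=M2/2=-1011/331, d=(M3−M2)/(6·3)=12365/35748, b=Δ2−h2·(2M2+M3)/6=21383/3972
seg 3: a=1, c=M3/2=233/3972, d=(M4−M3)/(6·2)=653/2648, b=Δ3−h3·(2M3+M4)/6=-7157/1986
seg 4: a=-4, c=M4/2=3055/1986, d=(M5−M4)/(6·3)=-3055/17874, b=Δ4−h4·(2M4+M5)/6=-407/993
t_q=1 → seg 0, τ=1; S=0+-4309/993·τ+0·τ²+5639/7944·τ³=-9611/2648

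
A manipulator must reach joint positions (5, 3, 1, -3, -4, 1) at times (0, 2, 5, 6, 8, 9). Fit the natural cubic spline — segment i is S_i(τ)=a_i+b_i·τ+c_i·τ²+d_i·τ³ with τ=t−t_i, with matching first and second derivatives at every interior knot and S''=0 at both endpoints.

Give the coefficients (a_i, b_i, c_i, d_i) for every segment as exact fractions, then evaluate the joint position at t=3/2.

Δ: Δ0=-1, Δ1=-2/3, Δ2=-4, Δ3=-1/2, Δ4=5
row 1: diag=10, rhs=2; c'=3/10, d'=1/5
row 2: denom=8−3·3/10=71/10; d'=(-20−3·1/5)/(71/10)=-206/71
row 3: denom=6−1·10/71=416/71; d'=(21−1·-206/71)/(416/71)=1697/416
row 4: denom=6−2·71/208=553/104; d'=(33−2·1697/416)/(553/104)=5167/1106
back: M4=5167/1106
back: M3=1697/416−71/208·5167/1106=1374/553
back: M2=-206/71−10/71·1374/553=-1798/553
back: M1=1/5−3/10·-1798/553=650/553
M: M0=0, M1=650/553, M2=-1798/553, M3=1374/553, M4=5167/1106, M5=0
seg 0: a=5, c=M0/2=0, d=(M1−M0)/(6·2)=325/3318, b=Δ0−h0·(2M0+M1)/6=-2309/1659
seg 1: a=3, c=M1/2=325/553, d=(M2−M1)/(6·3)=-136/553, b=Δ1−h1·(2M1+M2)/6=-359/1659
seg 2: a=1, c=M2/2=-899/553, d=(M3−M2)/(6·1)=1586/1659, b=Δ2−h2·(2M2+M3)/6=-5525/1659
seg 3: a=-3, c=M3/2=687/553, d=(M4−M3)/(6·2)=2419/13272, b=Δ3−h3·(2M3+M4)/6=-6161/1659
seg 4: a=-4, c=M4/2=5167/2212, d=(M5−M4)/(6·1)=-5167/6636, b=Δ4−h4·(2M4+M5)/6=11423/3318
t_q=3/2 → seg 0, τ=3/2; S=5+-2309/1659·τ+0·τ²+325/3318·τ³=4099/1264

  seg 0: a=5 b=-2309/1659 c=0 d=325/3318
  seg 1: a=3 b=-359/1659 c=325/553 d=-136/553
  seg 2: a=1 b=-5525/1659 c=-899/553 d=1586/1659
  seg 3: a=-3 b=-6161/1659 c=687/553 d=2419/13272
  seg 4: a=-4 b=11423/3318 c=5167/2212 d=-5167/6636
S(3/2) = 4099/1264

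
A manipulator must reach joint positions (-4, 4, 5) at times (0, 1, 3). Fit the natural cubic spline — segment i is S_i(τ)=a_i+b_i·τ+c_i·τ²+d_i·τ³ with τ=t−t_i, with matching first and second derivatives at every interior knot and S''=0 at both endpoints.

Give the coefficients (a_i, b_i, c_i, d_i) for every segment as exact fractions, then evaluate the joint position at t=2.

Δ: Δ0=8, Δ1=1/2
row 1: diag=6, rhs=-45; c'=1/3, d'=-15/2
back: M1=-15/2
M: M0=0, M1=-15/2, M2=0
seg 0: a=-4, c=M0/2=0, d=(M1−M0)/(6·1)=-5/4, b=Δ0−h0·(2M0+M1)/6=37/4
seg 1: a=4, c=M1/2=-15/4, d=(M2−M1)/(6·2)=5/8, b=Δ1−h1·(2M1+M2)/6=11/2
t_q=2 → seg 1, τ=1; S=4+11/2·τ+-15/4·τ²+5/8·τ³=51/8

  seg 0: a=-4 b=37/4 c=0 d=-5/4
  seg 1: a=4 b=11/2 c=-15/4 d=5/8
S(2) = 51/8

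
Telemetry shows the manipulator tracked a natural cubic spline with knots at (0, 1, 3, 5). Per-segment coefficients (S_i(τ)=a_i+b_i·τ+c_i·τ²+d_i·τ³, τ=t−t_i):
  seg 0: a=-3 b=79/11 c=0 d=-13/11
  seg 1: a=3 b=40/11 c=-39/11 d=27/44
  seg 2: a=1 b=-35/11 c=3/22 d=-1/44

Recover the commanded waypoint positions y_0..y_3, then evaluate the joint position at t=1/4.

y_0 = S_0(0) = a_0 = -3
y_1 = S_1(0) = a_1 = 3
y_2 = S_2(0) = a_2 = 1
y_3 = S_2(2) = -5
t_q=1/4 is in segment 0 (τ=1/4); S_0(τ)=-861/704

y_0=-3 y_1=3 y_2=1 y_3=-5
S(1/4) = -861/704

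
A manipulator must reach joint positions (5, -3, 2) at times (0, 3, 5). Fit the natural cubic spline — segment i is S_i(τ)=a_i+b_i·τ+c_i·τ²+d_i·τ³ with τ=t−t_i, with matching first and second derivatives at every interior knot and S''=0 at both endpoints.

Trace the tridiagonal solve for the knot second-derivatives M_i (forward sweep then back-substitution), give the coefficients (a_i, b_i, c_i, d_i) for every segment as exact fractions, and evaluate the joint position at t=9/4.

  seg 0: a=5 b=-253/60 c=0 d=31/180
  seg 1: a=-3 b=13/30 c=31/20 d=-31/120
S(9/4) = -3233/1280

Δ: Δ0=-8/3, Δ1=5/2
row 1: diag=10, rhs=31; c'=1/5, d'=31/10
back: M1=31/10
M: M0=0, M1=31/10, M2=0
seg 0: a=5, c=M0/2=0, d=(M1−M0)/(6·3)=31/180, b=Δ0−h0·(2M0+M1)/6=-253/60
seg 1: a=-3, c=M1/2=31/20, d=(M2−M1)/(6·2)=-31/120, b=Δ1−h1·(2M1+M2)/6=13/30
t_q=9/4 → seg 0, τ=9/4; S=5+-253/60·τ+0·τ²+31/180·τ³=-3233/1280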